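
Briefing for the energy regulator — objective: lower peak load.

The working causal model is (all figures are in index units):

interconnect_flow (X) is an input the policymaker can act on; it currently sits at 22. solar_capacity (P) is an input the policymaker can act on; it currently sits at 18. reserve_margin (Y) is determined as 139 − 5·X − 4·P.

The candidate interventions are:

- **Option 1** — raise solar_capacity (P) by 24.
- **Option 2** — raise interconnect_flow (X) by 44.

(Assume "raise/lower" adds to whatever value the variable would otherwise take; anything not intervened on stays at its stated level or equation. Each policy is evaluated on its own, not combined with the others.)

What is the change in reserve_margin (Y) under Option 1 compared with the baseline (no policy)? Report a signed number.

-96

Baseline:
  X = 22
  P = 18
  Y = 139 − 5·22 − 4·18 = -43
Option 1 (P + 24):
  X = 22
  P = 18 + 24 = 42
  Y = 139 − 5·22 − 4·42 = -139
Change in Y: -139 − (-43) = -96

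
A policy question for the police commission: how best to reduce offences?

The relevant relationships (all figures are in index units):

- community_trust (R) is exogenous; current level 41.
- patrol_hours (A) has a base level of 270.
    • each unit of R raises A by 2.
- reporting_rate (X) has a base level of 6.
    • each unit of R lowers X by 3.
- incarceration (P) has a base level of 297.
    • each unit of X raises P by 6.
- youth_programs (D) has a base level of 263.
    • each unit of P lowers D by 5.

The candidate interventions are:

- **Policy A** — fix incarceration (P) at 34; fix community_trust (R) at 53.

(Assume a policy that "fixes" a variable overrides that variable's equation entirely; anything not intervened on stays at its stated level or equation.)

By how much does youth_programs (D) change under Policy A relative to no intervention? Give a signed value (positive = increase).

-2195

Baseline:
  R = 41
  X = 6 − 3·41 = -117
  P = 297 + 6·(-117) = -405
  D = 263 − 5·(-405) = 2288
Policy A (P := 34, R := 53):
  R = 53
  X = 6 − 3·53 = -153
  P = 34
  D = 263 − 5·34 = 93
Change in D: 93 − 2288 = -2195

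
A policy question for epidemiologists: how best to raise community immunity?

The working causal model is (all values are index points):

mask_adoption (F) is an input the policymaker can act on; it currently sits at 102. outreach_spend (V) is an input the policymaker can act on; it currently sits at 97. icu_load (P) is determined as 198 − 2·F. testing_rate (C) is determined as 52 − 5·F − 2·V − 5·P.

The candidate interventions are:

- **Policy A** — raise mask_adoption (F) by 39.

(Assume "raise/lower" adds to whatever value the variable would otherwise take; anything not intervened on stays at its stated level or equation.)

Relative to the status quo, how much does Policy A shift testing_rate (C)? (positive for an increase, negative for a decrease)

Baseline:
  F = 102
  V = 97
  P = 198 − 2·102 = -6
  C = 52 − 5·102 − 2·97 − 5·(-6) = -622
Policy A (F + 39):
  F = 102 + 39 = 141
  V = 97
  P = 198 − 2·141 = -84
  C = 52 − 5·141 − 2·97 − 5·(-84) = -427
Change in C: -427 − (-622) = 195

195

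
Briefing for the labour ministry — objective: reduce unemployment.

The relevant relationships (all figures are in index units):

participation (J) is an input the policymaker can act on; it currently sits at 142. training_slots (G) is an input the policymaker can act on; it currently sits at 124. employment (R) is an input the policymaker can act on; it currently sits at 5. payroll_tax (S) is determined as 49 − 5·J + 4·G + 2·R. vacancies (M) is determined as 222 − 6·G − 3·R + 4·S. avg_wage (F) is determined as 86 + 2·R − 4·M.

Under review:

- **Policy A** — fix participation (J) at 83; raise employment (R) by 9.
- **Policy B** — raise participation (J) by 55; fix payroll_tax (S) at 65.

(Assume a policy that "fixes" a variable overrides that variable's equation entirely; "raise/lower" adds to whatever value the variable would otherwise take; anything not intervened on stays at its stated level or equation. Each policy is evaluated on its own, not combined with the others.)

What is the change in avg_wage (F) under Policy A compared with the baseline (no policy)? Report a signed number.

-4882

Baseline:
  J = 142
  G = 124
  R = 5
  S = 49 − 5·142 + 4·124 + 2·5 = -155
  M = 222 − 6·124 − 3·5 + 4·(-155) = -1157
  F = 86 + 2·5 − 4·(-1157) = 4724
Policy A (J := 83, R + 9):
  J = 83
  G = 124
  R = 5 + 9 = 14
  S = 49 − 5·83 + 4·124 + 2·14 = 158
  M = 222 − 6·124 − 3·14 + 4·158 = 68
  F = 86 + 2·14 − 4·68 = -158
Change in F: -158 − 4724 = -4882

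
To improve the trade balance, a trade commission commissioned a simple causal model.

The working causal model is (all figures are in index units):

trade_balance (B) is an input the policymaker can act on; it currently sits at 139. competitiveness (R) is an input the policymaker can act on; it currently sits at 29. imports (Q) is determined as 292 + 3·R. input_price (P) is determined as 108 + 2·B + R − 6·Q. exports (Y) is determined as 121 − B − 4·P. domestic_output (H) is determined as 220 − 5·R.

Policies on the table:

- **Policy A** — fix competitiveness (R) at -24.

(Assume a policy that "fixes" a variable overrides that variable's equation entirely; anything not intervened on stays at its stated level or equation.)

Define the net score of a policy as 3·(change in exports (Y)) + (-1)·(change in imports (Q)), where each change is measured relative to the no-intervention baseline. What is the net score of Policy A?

Baseline:
  B = 139
  R = 29
  Q = 292 + 3·29 = 379
  P = 108 + 2·139 + 29 − 6·379 = -1859
  Y = 121 − 139 − 4·(-1859) = 7418
Policy A (R := -24):
  B = 139
  R = -24
  Q = 292 + 3·(-24) = 220
  P = 108 + 2·139 + (-24) − 6·220 = -958
  Y = 121 − 139 − 4·(-958) = 3814
ΔY = 3814 − 7418 = -3604; ΔQ = 220 − 379 = -159
Score = 3·(-3604) + (-1)·(-159) = -10653

-10653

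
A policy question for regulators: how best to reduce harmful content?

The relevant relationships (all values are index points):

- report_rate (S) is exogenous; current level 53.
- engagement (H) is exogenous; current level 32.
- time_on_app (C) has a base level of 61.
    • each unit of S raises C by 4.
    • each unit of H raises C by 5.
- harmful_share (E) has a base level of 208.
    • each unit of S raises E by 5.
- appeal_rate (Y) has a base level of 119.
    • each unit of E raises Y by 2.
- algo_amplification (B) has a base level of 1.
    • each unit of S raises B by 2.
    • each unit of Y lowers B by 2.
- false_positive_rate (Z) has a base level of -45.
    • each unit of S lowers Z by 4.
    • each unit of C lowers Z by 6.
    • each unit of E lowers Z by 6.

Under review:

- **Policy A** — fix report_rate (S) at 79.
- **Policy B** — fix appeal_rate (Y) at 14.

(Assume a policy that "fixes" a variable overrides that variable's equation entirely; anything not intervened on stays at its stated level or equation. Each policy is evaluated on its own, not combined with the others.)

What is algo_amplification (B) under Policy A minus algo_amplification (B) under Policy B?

-2570

Policy A (S := 79):
  S = 79
  E = 208 + 5·79 = 603
  Y = 119 + 2·603 = 1325
  B = 1 + 2·79 − 2·1325 = -2491
Policy B (Y := 14):
  S = 53
  E = 208 + 5·53 = 473
  Y = 14
  B = 1 + 2·53 − 2·14 = 79
B: -2491 − 79 = -2570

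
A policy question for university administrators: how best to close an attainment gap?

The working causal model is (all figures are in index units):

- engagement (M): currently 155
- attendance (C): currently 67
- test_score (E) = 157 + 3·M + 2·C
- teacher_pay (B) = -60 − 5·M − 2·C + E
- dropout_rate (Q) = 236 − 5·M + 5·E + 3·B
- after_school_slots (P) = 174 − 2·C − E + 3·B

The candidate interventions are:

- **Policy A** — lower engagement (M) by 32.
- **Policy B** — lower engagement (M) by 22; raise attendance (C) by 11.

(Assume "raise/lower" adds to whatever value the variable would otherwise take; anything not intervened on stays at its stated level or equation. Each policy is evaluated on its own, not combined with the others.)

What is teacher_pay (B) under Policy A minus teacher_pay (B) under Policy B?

20

Policy A (M − 32):
  M = 155 − 32 = 123
  C = 67
  E = 157 + 3·123 + 2·67 = 660
  B = -60 − 5·123 − 2·67 + 660 = -149
Policy B (M − 22, C + 11):
  M = 155 − 22 = 133
  C = 67 + 11 = 78
  E = 157 + 3·133 + 2·78 = 712
  B = -60 − 5·133 − 2·78 + 712 = -169
B: -149 − (-169) = 20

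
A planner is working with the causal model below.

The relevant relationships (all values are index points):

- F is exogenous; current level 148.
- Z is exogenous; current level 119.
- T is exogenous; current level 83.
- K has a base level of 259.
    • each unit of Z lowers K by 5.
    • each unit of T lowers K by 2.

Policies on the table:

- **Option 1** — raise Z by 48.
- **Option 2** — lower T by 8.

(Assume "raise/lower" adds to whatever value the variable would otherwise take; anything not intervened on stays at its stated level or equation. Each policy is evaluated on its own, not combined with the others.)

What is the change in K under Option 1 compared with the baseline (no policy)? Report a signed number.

Baseline:
  Z = 119
  T = 83
  K = 259 − 5·119 − 2·83 = -502
Option 1 (Z + 48):
  Z = 119 + 48 = 167
  T = 83
  K = 259 − 5·167 − 2·83 = -742
Change in K: -742 − (-502) = -240

-240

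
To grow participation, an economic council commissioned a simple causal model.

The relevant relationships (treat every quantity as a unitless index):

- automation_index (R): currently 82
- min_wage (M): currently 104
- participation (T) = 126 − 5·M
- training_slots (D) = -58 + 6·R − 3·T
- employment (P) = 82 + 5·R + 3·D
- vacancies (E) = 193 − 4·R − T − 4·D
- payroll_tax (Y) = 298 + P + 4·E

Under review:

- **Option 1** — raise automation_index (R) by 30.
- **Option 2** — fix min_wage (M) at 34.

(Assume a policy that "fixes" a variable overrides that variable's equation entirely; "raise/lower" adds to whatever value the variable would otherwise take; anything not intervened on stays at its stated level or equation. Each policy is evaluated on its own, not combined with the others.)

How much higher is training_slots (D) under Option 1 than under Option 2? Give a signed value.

Option 1 (R + 30):
  R = 82 + 30 = 112
  M = 104
  T = 126 − 5·104 = -394
  D = -58 + 6·112 − 3·(-394) = 1796
Option 2 (M := 34):
  R = 82
  M = 34
  T = 126 − 5·34 = -44
  D = -58 + 6·82 − 3·(-44) = 566
D: 1796 − 566 = 1230

1230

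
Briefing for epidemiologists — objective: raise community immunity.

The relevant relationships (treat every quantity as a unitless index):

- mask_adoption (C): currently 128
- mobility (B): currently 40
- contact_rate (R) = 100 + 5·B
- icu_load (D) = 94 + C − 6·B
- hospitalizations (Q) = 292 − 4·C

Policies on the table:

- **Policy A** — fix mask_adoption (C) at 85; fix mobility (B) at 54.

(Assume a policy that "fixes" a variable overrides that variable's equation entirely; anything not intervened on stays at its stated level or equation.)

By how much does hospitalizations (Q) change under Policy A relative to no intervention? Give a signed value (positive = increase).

172

Baseline:
  C = 128
  Q = 292 − 4·128 = -220
Policy A (C := 85, B := 54):
  C = 85
  Q = 292 − 4·85 = -48
Change in Q: -48 − (-220) = 172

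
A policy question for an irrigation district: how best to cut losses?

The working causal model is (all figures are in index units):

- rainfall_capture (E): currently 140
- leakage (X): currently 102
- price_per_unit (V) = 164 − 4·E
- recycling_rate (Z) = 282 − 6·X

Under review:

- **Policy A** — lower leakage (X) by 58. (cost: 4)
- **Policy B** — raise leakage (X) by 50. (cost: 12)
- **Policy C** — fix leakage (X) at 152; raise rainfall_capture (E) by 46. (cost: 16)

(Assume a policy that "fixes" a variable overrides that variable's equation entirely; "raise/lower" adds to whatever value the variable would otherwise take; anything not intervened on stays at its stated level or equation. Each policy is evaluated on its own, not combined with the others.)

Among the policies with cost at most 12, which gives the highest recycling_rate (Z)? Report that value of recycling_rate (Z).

18

Policy A (X − 58):
  X = 102 − 58 = 44
  Z = 282 − 6·44 = 18
Policy B (X + 50):
  X = 102 + 50 = 152
  Z = 282 − 6·152 = -630
Comparing — Policy A: Z=18, Policy B: Z=-630. Highest is 18 (Policy A).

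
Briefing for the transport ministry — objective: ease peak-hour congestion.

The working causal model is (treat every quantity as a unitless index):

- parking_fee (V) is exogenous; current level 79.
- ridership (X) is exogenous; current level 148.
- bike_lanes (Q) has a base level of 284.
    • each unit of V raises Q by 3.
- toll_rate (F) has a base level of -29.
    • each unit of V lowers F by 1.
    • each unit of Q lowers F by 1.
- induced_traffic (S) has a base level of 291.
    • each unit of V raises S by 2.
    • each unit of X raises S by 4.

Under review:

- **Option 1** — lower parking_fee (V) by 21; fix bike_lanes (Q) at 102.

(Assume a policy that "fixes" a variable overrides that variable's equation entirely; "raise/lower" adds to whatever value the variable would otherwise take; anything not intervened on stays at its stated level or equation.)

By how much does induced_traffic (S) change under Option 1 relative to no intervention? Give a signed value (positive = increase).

Baseline:
  V = 79
  X = 148
  S = 291 + 2·79 + 4·148 = 1041
Option 1 (V − 21, Q := 102):
  V = 79 − 21 = 58
  X = 148
  S = 291 + 2·58 + 4·148 = 999
Change in S: 999 − 1041 = -42

-42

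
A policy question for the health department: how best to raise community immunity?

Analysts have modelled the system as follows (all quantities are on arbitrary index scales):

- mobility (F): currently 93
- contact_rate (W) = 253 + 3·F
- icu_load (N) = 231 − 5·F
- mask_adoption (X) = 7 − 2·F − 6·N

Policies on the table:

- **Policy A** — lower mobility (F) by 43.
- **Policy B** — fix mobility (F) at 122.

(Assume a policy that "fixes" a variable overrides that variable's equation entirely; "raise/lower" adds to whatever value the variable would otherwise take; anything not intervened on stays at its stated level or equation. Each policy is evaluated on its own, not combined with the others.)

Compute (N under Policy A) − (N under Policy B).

Policy A (F − 43):
  F = 93 − 43 = 50
  N = 231 − 5·50 = -19
Policy B (F := 122):
  F = 122
  N = 231 − 5·122 = -379
N: -19 − (-379) = 360

360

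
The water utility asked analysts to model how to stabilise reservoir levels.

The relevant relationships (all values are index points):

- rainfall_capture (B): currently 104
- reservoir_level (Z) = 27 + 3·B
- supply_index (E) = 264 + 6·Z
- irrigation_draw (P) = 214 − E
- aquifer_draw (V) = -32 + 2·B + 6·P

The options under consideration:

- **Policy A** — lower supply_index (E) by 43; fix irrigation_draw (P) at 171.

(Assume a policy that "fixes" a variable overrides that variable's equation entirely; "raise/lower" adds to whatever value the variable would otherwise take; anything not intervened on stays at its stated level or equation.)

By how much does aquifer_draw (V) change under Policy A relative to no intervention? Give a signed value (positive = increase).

13530

Baseline:
  B = 104
  Z = 27 + 3·104 = 339
  E = 264 + 6·339 = 2298
  P = 214 − 2298 = -2084
  V = -32 + 2·104 + 6·(-2084) = -12328
Policy A (E − 43, P := 171):
  B = 104
  Z = 27 + 3·104 = 339
  E = 264 + 6·339 (−43 from intervention) = 2255
  P = 171
  V = -32 + 2·104 + 6·171 = 1202
Change in V: 1202 − (-12328) = 13530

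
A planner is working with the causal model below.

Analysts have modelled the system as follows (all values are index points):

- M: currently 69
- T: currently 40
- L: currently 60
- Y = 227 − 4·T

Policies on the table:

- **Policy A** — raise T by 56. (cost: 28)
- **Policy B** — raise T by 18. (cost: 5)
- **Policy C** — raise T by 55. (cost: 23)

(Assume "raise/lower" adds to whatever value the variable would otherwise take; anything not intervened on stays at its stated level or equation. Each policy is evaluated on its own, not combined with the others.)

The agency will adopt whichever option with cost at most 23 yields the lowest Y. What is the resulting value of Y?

-153

Policy B (T + 18):
  T = 40 + 18 = 58
  Y = 227 − 4·58 = -5
Policy C (T + 55):
  T = 40 + 55 = 95
  Y = 227 − 4·95 = -153
Comparing — Policy B: Y=-5, Policy C: Y=-153. Lowest is -153 (Policy C).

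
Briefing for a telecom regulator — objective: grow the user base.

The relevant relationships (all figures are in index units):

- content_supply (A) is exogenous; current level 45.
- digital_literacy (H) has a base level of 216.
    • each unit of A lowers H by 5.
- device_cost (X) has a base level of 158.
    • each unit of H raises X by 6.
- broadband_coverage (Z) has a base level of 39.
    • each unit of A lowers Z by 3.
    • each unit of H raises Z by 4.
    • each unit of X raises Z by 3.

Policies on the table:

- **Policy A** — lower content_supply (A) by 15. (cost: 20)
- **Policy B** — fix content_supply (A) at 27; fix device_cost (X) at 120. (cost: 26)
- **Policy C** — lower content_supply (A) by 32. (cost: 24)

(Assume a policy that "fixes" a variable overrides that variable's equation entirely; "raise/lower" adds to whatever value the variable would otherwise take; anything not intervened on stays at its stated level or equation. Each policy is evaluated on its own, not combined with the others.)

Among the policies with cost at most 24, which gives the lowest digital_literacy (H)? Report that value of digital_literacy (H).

Policy A (A − 15):
  A = 45 − 15 = 30
  H = 216 − 5·30 = 66
Policy C (A − 32):
  A = 45 − 32 = 13
  H = 216 − 5·13 = 151
Comparing — Policy A: H=66, Policy C: H=151. Lowest is 66 (Policy A).

66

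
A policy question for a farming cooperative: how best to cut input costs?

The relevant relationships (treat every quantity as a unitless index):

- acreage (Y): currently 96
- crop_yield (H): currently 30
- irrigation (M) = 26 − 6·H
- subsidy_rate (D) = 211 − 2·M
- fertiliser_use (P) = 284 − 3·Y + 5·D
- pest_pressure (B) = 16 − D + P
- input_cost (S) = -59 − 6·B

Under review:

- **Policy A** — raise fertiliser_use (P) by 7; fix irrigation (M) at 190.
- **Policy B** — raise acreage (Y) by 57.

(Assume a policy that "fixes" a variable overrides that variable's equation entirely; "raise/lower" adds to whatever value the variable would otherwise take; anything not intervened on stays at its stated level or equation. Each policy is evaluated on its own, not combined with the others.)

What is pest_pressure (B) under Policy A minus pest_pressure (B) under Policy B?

-2574

Policy A (P + 7, M := 190):
  Y = 96
  H = 30
  M = 190
  D = 211 − 2·190 = -169
  P = 284 − 3·96 + 5·(-169) (+7 from intervention) = -842
  B = 16 − (-169) + (-842) = -657
Policy B (Y + 57):
  Y = 96 + 57 = 153
  H = 30
  M = 26 − 6·30 = -154
  D = 211 − 2·(-154) = 519
  P = 284 − 3·153 + 5·519 = 2420
  B = 16 − 519 + 2420 = 1917
B: -657 − 1917 = -2574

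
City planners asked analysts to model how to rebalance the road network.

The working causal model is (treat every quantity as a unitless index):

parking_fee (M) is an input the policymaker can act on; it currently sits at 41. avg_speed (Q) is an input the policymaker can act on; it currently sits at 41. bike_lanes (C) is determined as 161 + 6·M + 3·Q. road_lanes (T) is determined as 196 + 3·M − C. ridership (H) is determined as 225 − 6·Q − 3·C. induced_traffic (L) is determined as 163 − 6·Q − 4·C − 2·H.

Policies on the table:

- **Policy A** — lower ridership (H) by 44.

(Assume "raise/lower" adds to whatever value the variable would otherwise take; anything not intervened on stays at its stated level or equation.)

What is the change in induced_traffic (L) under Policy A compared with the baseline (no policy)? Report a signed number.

88

Baseline:
  M = 41
  Q = 41
  C = 161 + 6·41 + 3·41 = 530
  H = 225 − 6·41 − 3·530 = -1611
  L = 163 − 6·41 − 4·530 − 2·(-1611) = 1019
Policy A (H − 44):
  M = 41
  Q = 41
  C = 161 + 6·41 + 3·41 = 530
  H = 225 − 6·41 − 3·530 (−44 from intervention) = -1655
  L = 163 − 6·41 − 4·530 − 2·(-1655) = 1107
Change in L: 1107 − 1019 = 88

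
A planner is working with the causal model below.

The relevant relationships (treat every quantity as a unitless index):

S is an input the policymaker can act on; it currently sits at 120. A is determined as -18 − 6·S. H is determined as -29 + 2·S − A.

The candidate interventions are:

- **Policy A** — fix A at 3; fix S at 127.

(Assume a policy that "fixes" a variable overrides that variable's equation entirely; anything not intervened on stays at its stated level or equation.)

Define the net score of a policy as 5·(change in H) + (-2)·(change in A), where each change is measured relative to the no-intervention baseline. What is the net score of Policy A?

-5117

Baseline:
  S = 120
  A = -18 − 6·120 = -738
  H = -29 + 2·120 − (-738) = 949
Policy A (A := 3, S := 127):
  S = 127
  A = 3
  H = -29 + 2·127 − 3 = 222
ΔH = 222 − 949 = -727; ΔA = 3 − (-738) = 741
Score = 5·(-727) + (-2)·741 = -5117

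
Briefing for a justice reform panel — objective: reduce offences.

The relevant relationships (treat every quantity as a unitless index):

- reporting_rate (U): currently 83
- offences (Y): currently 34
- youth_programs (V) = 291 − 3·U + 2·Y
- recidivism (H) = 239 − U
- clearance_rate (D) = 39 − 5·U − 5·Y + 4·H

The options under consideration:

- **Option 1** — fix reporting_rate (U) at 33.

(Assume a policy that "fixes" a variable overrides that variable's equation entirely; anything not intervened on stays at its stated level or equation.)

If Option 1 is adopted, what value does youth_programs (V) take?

260

Option 1 (U := 33):
  U = 33
  Y = 34
  V = 291 − 3·33 + 2·34 = 260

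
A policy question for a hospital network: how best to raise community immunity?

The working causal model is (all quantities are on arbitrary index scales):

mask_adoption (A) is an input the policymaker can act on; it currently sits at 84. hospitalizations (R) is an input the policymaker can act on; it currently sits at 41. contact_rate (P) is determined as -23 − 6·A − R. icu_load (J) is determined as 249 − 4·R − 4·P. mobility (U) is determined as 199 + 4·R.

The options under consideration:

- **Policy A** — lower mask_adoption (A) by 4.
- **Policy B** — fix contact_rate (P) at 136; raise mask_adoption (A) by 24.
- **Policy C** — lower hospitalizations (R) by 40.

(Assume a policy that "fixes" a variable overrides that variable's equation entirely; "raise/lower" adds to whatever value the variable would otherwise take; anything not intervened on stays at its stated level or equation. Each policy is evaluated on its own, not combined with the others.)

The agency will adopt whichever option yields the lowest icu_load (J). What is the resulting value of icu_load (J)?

Policy A (A − 4):
  A = 84 − 4 = 80
  R = 41
  P = -23 − 6·80 − 41 = -544
  J = 249 − 4·41 − 4·(-544) = 2261
Policy B (P := 136, A + 24):
  A = 84 + 24 = 108
  R = 41
  P = 136
  J = 249 − 4·41 − 4·136 = -459
Policy C (R − 40):
  A = 84
  R = 41 − 40 = 1
  P = -23 − 6·84 − 1 = -528
  J = 249 − 4·1 − 4·(-528) = 2357
Comparing — Policy A: J=2261, Policy B: J=-459, Policy C: J=2357. Lowest is -459 (Policy B).

-459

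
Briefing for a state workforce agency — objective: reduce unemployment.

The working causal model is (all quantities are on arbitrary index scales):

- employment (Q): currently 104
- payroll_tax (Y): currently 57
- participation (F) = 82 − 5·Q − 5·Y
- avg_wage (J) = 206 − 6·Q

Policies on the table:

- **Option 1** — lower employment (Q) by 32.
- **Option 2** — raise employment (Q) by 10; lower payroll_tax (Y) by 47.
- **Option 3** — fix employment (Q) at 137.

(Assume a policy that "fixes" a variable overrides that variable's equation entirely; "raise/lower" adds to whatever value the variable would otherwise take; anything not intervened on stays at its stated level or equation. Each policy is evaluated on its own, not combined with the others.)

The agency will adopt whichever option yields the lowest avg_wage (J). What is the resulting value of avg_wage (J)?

Option 1 (Q − 32):
  Q = 104 − 32 = 72
  J = 206 − 6·72 = -226
Option 2 (Q + 10, Y − 47):
  Q = 104 + 10 = 114
  J = 206 − 6·114 = -478
Option 3 (Q := 137):
  Q = 137
  J = 206 − 6·137 = -616
Comparing — Option 1: J=-226, Option 2: J=-478, Option 3: J=-616. Lowest is -616 (Option 3).

-616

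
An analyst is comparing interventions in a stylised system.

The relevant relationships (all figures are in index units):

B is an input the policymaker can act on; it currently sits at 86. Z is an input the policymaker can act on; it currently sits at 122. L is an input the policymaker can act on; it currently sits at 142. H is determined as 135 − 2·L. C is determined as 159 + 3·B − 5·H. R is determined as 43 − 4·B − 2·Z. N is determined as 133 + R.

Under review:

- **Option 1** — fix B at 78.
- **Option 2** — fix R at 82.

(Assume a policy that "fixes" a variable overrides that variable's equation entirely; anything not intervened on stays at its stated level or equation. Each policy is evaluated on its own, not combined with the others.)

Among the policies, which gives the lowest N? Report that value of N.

Option 1 (B := 78):
  B = 78
  Z = 122
  R = 43 − 4·78 − 2·122 = -513
  N = 133 + (-513) = -380
Option 2 (R := 82):
  B = 86
  Z = 122
  R = 82
  N = 133 + 82 = 215
Comparing — Option 1: N=-380, Option 2: N=215. Lowest is -380 (Option 1).

-380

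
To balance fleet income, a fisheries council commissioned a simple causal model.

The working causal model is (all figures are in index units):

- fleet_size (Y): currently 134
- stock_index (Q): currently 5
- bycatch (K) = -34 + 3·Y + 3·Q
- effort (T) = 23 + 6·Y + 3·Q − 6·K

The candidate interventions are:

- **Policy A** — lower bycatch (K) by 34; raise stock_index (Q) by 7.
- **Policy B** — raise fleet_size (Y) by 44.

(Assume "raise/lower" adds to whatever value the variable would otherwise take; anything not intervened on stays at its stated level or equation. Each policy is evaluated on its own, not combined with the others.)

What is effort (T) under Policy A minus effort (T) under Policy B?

627

Policy A (K − 34, Q + 7):
  Y = 134
  Q = 5 + 7 = 12
  K = -34 + 3·134 + 3·12 (−34 from intervention) = 370
  T = 23 + 6·134 + 3·12 − 6·370 = -1357
Policy B (Y + 44):
  Y = 134 + 44 = 178
  Q = 5
  K = -34 + 3·178 + 3·5 = 515
  T = 23 + 6·178 + 3·5 − 6·515 = -1984
T: -1357 − (-1984) = 627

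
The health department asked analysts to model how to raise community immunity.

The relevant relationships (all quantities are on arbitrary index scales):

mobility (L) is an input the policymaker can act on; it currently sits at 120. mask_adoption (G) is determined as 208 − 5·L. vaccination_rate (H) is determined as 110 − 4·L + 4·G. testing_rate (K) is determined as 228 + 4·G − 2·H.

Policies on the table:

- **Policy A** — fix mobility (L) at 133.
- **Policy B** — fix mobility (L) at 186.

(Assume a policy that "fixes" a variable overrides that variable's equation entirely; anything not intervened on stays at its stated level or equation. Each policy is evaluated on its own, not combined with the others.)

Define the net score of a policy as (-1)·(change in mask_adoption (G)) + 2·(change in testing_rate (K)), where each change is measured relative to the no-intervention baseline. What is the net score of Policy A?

793

Baseline:
  L = 120
  G = 208 − 5·120 = -392
  H = 110 − 4·120 + 4·(-392) = -1938
  K = 228 + 4·(-392) − 2·(-1938) = 2536
Policy A (L := 133):
  L = 133
  G = 208 − 5·133 = -457
  H = 110 − 4·133 + 4·(-457) = -2250
  K = 228 + 4·(-457) − 2·(-2250) = 2900
ΔG = -457 − (-392) = -65; ΔK = 2900 − 2536 = 364
Score = (-1)·(-65) + 2·364 = 793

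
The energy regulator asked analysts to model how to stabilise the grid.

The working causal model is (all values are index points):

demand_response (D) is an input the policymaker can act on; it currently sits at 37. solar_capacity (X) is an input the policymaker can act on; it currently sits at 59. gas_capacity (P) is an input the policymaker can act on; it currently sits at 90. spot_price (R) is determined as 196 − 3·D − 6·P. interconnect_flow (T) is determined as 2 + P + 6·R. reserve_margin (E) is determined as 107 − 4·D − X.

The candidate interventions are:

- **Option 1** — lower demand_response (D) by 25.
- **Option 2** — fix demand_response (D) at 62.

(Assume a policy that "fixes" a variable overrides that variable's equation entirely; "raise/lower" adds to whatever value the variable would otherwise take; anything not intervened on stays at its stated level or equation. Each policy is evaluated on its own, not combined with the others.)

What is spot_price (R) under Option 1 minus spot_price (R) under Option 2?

150

Option 1 (D − 25):
  D = 37 − 25 = 12
  P = 90
  R = 196 − 3·12 − 6·90 = -380
Option 2 (D := 62):
  D = 62
  P = 90
  R = 196 − 3·62 − 6·90 = -530
R: -380 − (-530) = 150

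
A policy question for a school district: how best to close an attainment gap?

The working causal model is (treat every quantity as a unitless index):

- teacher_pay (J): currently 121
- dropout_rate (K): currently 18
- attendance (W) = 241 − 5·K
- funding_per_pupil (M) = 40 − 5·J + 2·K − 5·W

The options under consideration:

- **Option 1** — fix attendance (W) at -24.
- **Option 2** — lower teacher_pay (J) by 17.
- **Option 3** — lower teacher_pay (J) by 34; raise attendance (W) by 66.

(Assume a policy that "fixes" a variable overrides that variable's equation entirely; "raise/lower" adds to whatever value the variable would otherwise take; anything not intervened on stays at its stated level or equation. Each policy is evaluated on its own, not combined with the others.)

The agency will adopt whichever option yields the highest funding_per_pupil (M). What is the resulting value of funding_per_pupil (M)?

Option 1 (W := -24):
  J = 121
  K = 18
  W = -24
  M = 40 − 5·121 + 2·18 − 5·(-24) = -409
Option 2 (J − 17):
  J = 121 − 17 = 104
  K = 18
  W = 241 − 5·18 = 151
  M = 40 − 5·104 + 2·18 − 5·151 = -1199
Option 3 (J − 34, W + 66):
  J = 121 − 34 = 87
  K = 18
  W = 241 − 5·18 (+66 from intervention) = 217
  M = 40 − 5·87 + 2·18 − 5·217 = -1444
Comparing — Option 1: M=-409, Option 2: M=-1199, Option 3: M=-1444. Highest is -409 (Option 1).

-409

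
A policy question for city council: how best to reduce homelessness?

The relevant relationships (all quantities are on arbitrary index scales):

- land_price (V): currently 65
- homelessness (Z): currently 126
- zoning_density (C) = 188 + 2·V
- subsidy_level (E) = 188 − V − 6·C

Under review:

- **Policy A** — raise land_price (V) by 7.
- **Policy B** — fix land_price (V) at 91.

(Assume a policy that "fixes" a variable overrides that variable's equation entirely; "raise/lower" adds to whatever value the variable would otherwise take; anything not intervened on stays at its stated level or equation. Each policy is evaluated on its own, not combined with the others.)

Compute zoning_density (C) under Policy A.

332

Policy A (V + 7):
  V = 65 + 7 = 72
  C = 188 + 2·72 = 332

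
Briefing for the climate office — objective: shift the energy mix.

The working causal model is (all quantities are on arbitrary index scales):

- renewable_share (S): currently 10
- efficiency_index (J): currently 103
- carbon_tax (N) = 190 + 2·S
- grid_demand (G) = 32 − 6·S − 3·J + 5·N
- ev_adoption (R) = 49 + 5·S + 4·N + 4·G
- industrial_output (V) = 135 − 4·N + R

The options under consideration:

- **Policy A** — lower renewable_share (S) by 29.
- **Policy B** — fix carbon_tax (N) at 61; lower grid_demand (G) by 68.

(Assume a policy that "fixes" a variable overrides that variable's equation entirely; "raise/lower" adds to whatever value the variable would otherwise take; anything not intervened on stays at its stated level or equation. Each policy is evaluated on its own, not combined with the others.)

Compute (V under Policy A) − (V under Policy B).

2643

Policy A (S − 29):
  S = 10 − 29 = -19
  J = 103
  N = 190 + 2·(-19) = 152
  G = 32 − 6·(-19) − 3·103 + 5·152 = 597
  R = 49 + 5·(-19) + 4·152 + 4·597 = 2950
  V = 135 − 4·152 + 2950 = 2477
Policy B (N := 61, G − 68):
  S = 10
  J = 103
  N = 61
  G = 32 − 6·10 − 3·103 + 5·61 (−68 from intervention) = -100
  R = 49 + 5·10 + 4·61 + 4·(-100) = -57
  V = 135 − 4·61 + (-57) = -166
V: 2477 − (-166) = 2643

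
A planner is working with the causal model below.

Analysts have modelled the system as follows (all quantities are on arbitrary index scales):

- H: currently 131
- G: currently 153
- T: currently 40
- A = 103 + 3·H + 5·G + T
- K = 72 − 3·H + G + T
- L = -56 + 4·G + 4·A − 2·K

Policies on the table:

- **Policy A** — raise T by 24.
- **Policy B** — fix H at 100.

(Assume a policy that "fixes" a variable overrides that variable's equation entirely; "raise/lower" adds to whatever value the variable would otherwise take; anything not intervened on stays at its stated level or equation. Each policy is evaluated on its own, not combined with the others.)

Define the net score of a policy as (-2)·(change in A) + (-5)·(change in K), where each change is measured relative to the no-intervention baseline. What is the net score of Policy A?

Baseline:
  H = 131
  G = 153
  T = 40
  A = 103 + 3·131 + 5·153 + 40 = 1301
  K = 72 − 3·131 + 153 + 40 = -128
Policy A (T + 24):
  H = 131
  G = 153
  T = 40 + 24 = 64
  A = 103 + 3·131 + 5·153 + 64 = 1325
  K = 72 − 3·131 + 153 + 64 = -104
ΔA = 1325 − 1301 = 24; ΔK = -104 − (-128) = 24
Score = (-2)·24 + (-5)·24 = -168

-168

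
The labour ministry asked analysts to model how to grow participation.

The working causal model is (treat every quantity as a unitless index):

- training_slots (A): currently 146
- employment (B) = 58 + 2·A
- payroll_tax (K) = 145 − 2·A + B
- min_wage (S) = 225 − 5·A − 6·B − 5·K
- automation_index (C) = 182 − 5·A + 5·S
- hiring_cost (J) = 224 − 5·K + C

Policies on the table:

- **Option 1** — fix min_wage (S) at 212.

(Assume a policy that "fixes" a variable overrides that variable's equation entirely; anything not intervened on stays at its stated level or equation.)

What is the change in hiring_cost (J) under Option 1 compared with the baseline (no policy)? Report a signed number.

Baseline:
  A = 146
  B = 58 + 2·146 = 350
  K = 145 − 2·146 + 350 = 203
  S = 225 − 5·146 − 6·350 − 5·203 = -3620
  C = 182 − 5·146 + 5·(-3620) = -18648
  J = 224 − 5·203 + (-18648) = -19439
Option 1 (S := 212):
  A = 146
  B = 58 + 2·146 = 350
  K = 145 − 2·146 + 350 = 203
  S = 212
  C = 182 − 5·146 + 5·212 = 512
  J = 224 − 5·203 + 512 = -279
Change in J: -279 − (-19439) = 19160

19160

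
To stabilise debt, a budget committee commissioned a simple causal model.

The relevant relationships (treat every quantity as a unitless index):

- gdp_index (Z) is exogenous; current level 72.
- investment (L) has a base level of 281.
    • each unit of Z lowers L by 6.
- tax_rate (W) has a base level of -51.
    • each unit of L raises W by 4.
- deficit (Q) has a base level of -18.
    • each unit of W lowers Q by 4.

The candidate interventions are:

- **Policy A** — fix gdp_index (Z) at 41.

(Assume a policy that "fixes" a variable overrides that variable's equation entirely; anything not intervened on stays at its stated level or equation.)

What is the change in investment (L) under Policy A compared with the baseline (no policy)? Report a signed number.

186

Baseline:
  Z = 72
  L = 281 − 6·72 = -151
Policy A (Z := 41):
  Z = 41
  L = 281 − 6·41 = 35
Change in L: 35 − (-151) = 186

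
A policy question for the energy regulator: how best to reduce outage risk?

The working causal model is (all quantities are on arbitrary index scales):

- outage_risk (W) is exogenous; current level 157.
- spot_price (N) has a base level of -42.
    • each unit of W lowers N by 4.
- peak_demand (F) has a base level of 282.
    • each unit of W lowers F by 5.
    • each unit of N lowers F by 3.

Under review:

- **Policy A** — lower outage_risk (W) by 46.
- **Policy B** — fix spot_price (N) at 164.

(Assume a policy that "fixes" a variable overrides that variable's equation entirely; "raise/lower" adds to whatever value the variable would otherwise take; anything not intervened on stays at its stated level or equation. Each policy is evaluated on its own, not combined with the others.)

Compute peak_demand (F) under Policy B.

Policy B (N := 164):
  W = 157
  N = 164
  F = 282 − 5·157 − 3·164 = -995

-995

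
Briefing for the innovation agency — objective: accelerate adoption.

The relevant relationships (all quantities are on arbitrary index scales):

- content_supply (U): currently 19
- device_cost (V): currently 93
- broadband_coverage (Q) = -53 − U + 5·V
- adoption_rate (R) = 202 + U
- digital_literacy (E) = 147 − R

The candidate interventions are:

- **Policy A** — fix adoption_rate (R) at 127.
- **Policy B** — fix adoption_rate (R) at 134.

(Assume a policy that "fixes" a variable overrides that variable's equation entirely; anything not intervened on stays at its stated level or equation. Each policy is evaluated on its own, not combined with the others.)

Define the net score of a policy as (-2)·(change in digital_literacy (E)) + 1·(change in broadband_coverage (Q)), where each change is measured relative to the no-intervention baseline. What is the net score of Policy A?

Baseline:
  U = 19
  V = 93
  Q = -53 − 19 + 5·93 = 393
  R = 202 + 19 = 221
  E = 147 − 221 = -74
Policy A (R := 127):
  U = 19
  V = 93
  Q = -53 − 19 + 5·93 = 393
  R = 127
  E = 147 − 127 = 20
ΔE = 20 − (-74) = 94; ΔQ = 393 − 393 = 0
Score = (-2)·94 + 1·0 = -188

-188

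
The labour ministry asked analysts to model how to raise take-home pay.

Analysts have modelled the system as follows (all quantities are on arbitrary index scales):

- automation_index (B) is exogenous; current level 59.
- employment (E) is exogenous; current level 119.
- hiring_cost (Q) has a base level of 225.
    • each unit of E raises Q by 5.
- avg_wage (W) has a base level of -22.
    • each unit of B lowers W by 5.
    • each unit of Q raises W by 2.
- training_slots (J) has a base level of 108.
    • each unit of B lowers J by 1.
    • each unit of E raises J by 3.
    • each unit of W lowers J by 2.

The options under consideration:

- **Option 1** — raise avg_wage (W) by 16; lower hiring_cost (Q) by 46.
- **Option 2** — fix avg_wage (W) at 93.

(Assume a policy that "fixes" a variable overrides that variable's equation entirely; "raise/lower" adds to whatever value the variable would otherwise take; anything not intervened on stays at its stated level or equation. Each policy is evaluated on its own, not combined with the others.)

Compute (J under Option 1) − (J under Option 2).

Option 1 (W + 16, Q − 46):
  B = 59
  E = 119
  Q = 225 + 5·119 (−46 from intervention) = 774
  W = -22 − 5·59 + 2·774 (+16 from intervention) = 1247
  J = 108 − 59 + 3·119 − 2·1247 = -2088
Option 2 (W := 93):
  B = 59
  E = 119
  Q = 225 + 5·119 = 820
  W = 93
  J = 108 − 59 + 3·119 − 2·93 = 220
J: -2088 − 220 = -2308

-2308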